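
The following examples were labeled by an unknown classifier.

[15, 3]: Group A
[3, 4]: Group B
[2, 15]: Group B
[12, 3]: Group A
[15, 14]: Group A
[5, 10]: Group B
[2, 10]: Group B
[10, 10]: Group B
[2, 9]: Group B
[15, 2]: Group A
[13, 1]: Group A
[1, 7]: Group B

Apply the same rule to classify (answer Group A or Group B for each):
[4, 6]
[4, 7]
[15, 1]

Every 'Group A' example satisfies: first > second. None of the 'Group B' examples do.
[4, 6]: 4 < 6 — lacks this property, so Group B.
[4, 7]: 4 < 7 — lacks this property, so Group B.
[15, 1]: 15 > 1 — passes, so Group A.

Group B, Group B, Group A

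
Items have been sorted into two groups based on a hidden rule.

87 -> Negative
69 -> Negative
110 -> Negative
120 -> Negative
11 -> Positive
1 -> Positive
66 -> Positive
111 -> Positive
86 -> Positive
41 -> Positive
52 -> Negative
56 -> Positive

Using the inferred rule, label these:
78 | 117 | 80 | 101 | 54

Every 'Positive' example satisfies: ≡ 1 (mod 5). None of the 'Negative' examples do.
78 — 78 mod 5 = 3, hence Negative.
117 — 117 mod 5 = 2, hence Negative.
80 — 80 mod 5 = 0, hence Negative.
101 — 101 mod 5 = 1, hence Positive.
54 — 54 mod 5 = 4, hence Negative.

Negative, Negative, Negative, Positive, Negative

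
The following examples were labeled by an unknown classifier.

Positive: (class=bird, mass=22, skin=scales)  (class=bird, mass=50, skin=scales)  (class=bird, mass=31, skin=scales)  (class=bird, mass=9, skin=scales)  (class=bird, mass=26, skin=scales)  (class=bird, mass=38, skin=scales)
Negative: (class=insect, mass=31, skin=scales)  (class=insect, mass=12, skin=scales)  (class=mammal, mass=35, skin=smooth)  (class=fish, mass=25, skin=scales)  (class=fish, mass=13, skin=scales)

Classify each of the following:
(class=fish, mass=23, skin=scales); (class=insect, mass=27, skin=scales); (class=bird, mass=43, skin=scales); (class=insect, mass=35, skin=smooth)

Rule: class is bird. This holds for each 'Positive' example and fails for each 'Negative' one.
(class=fish, mass=23, skin=scales): Negative (class is fish). (class=insect, mass=27, skin=scales): Negative (class is insect). (class=bird, mass=43, skin=scales): Positive (class is bird). (class=insect, mass=35, skin=smooth): Negative (class is insect).

Negative, Negative, Positive, Negative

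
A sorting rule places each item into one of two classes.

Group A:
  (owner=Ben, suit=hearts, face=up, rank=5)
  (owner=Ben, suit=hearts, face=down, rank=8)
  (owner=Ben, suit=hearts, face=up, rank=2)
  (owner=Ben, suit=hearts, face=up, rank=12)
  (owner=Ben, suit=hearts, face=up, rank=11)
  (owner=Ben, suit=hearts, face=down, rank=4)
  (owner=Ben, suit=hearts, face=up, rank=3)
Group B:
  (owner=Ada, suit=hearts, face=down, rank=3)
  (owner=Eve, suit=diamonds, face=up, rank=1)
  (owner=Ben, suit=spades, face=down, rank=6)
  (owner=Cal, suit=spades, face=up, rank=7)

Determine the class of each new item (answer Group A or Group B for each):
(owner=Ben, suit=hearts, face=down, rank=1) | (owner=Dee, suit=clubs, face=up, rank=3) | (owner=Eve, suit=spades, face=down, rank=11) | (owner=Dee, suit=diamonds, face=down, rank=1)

Group A, Group B, Group B, Group B

The pattern is that an item is 'Group A' exactly when: suit is hearts AND owner is Ben.
Group A: (owner=Ben, suit=hearts, face=down, rank=1), since suit is hearts, owner is Ben.
Group B: (owner=Dee, suit=clubs, face=up, rank=3), since suit is clubs, owner is Dee.
Group B: (owner=Eve, suit=spades, face=down, rank=11), since suit is spades, owner is Eve.
Group B: (owner=Dee, suit=diamonds, face=down, rank=1), since suit is diamonds, owner is Dee.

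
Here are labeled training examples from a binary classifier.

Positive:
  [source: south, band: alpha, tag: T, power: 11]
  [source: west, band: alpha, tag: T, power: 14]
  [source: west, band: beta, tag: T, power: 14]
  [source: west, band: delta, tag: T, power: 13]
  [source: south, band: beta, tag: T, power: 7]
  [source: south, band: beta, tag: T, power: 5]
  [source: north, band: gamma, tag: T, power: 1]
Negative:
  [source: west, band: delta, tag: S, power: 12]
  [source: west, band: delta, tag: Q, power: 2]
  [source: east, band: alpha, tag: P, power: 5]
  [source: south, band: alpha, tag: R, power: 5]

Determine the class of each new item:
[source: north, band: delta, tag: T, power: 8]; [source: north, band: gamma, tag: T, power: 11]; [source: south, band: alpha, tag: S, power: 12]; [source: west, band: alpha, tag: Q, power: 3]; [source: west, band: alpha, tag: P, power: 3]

A rule that fits every label: tag is T — true of each 'Positive' example, false of each 'Negative' one.

Positive, Positive, Negative, Negative, Negative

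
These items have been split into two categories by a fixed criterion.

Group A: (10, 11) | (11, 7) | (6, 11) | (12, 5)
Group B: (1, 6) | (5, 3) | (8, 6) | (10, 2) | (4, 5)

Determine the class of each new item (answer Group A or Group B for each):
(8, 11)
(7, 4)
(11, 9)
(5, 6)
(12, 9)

Group A, Group B, Group A, Group B, Group A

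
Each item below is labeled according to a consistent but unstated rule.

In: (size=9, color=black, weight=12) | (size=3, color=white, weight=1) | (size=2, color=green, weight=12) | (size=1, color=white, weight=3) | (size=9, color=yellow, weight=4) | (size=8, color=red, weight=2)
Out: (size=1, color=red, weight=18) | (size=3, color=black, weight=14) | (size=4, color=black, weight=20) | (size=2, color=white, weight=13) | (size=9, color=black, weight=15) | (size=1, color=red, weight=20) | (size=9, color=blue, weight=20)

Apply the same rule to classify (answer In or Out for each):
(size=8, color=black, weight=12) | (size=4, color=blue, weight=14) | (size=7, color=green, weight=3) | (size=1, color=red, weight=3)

In, Out, In, In

The pattern is that an item is 'In' exactly when: weight ≤ 12.
(size=8, color=black, weight=12) — weight = 12, hence In. (size=4, color=blue, weight=14) — weight = 14, hence Out. (size=7, color=green, weight=3) — weight = 3, hence In. (size=1, color=red, weight=3) — weight = 3, hence In.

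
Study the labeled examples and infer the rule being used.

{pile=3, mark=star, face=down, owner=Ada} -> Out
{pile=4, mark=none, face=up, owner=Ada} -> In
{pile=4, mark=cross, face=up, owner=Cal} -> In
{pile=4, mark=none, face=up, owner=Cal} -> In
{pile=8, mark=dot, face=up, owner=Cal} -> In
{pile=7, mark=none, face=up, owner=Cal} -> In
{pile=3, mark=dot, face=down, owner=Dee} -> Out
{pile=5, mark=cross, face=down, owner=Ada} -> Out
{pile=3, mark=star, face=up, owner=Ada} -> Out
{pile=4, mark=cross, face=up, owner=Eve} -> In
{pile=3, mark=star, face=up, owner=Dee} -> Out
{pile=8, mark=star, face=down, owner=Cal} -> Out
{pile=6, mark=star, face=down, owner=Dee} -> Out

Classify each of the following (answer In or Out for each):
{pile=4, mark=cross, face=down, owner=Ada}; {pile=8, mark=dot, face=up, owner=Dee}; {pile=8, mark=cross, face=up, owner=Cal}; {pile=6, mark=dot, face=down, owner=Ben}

Out, In, In, Out

Rule: face is up AND pile ≥ 4. This holds for each 'In' example and fails for each 'Out' one.
{pile=4, mark=cross, face=down, owner=Ada}: Out (face is down, pile = 4).
{pile=8, mark=dot, face=up, owner=Dee}: In (face is up, pile = 8).
{pile=8, mark=cross, face=up, owner=Cal}: In (face is up, pile = 8).
{pile=6, mark=dot, face=down, owner=Ben}: Out (face is down, pile = 6).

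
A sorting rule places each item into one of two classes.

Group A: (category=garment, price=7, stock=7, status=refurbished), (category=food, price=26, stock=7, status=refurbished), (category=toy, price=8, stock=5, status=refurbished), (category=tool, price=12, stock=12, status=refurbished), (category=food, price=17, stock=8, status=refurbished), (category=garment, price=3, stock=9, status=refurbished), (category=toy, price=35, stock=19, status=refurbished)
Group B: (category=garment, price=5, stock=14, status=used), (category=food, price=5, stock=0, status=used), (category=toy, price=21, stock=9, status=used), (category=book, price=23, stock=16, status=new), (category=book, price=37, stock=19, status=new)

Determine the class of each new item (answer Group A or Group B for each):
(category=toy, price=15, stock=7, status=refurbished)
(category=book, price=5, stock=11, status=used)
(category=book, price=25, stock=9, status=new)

Group A, Group B, Group B

Looking at the examples, the only property every 'Group A' case has and every 'Group B' case lacks is: status is refurbished.
(category=toy, price=15, stock=7, status=refurbished): status is refurbished — qualifies, so Group A.
(category=book, price=5, stock=11, status=used): status is used — fails the rule, so Group B.
(category=book, price=25, stock=9, status=new): status is new — fails the rule, so Group B.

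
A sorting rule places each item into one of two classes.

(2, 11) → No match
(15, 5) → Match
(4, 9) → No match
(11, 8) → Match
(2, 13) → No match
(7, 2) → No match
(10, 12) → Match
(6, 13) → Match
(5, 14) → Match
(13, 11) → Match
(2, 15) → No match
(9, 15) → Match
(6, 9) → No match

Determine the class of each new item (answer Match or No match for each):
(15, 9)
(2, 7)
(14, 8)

All 'Match' examples share one property — sum ≥ 19 — and every 'No match' example lacks it.
(15, 9): 15+9 = 24, qualifies → Match.
(2, 7): 2+7 = 9, does not fit → No match.
(14, 8): 14+8 = 22, qualifies → Match.

Match, No match, Match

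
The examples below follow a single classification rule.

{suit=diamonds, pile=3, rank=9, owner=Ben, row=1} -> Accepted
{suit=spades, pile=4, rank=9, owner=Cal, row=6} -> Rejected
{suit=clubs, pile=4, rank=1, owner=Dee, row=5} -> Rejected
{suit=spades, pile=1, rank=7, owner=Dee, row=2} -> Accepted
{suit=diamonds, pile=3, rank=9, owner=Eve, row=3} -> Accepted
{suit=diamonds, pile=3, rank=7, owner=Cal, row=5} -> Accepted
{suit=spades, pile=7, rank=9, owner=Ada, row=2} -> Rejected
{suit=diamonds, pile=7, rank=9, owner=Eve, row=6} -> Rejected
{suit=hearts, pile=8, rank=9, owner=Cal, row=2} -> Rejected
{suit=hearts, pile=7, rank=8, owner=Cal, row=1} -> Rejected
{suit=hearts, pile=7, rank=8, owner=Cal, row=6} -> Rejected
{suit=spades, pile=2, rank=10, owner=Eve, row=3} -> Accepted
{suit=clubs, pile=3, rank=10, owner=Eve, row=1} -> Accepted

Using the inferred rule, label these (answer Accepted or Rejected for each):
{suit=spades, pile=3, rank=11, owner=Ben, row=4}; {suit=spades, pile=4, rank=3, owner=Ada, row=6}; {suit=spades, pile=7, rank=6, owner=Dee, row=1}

Accepted, Rejected, Rejected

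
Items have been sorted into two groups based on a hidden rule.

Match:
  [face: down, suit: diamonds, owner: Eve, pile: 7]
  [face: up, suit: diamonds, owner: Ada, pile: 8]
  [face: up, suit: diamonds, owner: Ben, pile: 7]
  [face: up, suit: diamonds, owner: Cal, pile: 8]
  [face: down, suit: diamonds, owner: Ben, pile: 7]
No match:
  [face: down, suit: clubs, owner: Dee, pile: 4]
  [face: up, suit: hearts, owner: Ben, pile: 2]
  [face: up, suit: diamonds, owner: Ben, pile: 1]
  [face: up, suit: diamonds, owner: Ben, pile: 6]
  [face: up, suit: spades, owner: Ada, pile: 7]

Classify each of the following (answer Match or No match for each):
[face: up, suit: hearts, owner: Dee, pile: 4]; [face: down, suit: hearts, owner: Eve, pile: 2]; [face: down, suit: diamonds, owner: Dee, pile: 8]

'Match' ⟺ suit is diamonds AND pile ≥ 7.
[face: up, suit: hearts, owner: Dee, pile: 4]: No match (suit is hearts, pile = 4). [face: down, suit: hearts, owner: Eve, pile: 2]: No match (suit is hearts, pile = 2). [face: down, suit: diamonds, owner: Dee, pile: 8]: Match (suit is diamonds, pile = 8).

No match, No match, Match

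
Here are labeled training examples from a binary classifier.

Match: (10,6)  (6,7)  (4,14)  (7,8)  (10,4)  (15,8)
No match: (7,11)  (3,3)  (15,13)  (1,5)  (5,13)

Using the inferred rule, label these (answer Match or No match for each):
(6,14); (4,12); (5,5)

The rule appears to be: product is even.
(6,14): 6·14 = 84 — qualifies, so Match. (4,12): 4·12 = 48 — qualifies, so Match. (5,5): 5·5 = 25 — fails the rule, so No match.

Match, Match, No match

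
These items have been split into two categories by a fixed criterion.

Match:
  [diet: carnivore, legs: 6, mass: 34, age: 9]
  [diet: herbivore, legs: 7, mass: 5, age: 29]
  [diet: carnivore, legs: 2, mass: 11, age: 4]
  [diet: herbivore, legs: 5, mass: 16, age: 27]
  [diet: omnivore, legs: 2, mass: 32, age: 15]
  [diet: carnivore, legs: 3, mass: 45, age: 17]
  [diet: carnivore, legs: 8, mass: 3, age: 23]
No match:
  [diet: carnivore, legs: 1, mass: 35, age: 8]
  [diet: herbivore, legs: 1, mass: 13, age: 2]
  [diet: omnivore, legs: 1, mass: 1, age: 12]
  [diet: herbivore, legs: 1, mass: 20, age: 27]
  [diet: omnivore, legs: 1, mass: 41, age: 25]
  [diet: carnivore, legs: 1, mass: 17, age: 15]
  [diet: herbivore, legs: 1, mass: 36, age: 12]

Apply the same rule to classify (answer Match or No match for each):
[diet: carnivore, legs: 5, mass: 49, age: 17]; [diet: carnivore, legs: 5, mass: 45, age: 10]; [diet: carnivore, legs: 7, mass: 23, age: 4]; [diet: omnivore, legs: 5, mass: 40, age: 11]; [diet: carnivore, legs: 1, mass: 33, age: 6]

Match, Match, Match, Match, No match

The classifier is using: legs ≥ 2.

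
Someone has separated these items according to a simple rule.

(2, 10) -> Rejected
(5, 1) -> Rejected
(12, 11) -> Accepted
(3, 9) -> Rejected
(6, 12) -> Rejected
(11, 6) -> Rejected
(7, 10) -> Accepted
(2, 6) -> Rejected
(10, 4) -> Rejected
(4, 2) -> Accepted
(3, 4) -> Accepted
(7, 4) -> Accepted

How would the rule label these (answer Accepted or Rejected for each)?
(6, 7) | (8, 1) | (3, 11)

Accepted, Rejected, Rejected

The pattern is that an item is 'Accepted' exactly when: |first − second| ≤ 3.
(6, 7) → |6−7| = 1 → Accepted.
(8, 1) → |8−1| = 7 → Rejected.
(3, 11) → |3−11| = 8 → Rejected.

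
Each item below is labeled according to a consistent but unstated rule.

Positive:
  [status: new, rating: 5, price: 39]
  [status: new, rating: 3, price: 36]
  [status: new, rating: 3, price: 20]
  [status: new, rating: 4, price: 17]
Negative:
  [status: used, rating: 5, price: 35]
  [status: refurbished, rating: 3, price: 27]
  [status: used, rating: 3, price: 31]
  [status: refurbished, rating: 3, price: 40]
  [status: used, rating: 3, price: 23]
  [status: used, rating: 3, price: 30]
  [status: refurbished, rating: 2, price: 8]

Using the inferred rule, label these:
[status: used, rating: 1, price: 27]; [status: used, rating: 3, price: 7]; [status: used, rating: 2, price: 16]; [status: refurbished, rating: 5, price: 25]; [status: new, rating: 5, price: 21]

All 'Positive' examples share one property — status is new — and every 'Negative' example lacks it.
[status: used, rating: 1, price: 27] — status is used, hence Negative. [status: used, rating: 3, price: 7] — status is used, hence Negative. [status: used, rating: 2, price: 16] — status is used, hence Negative. [status: refurbished, rating: 5, price: 25] — status is refurbished, hence Negative. [status: new, rating: 5, price: 21] — status is new, hence Positive.

Negative, Negative, Negative, Negative, Positive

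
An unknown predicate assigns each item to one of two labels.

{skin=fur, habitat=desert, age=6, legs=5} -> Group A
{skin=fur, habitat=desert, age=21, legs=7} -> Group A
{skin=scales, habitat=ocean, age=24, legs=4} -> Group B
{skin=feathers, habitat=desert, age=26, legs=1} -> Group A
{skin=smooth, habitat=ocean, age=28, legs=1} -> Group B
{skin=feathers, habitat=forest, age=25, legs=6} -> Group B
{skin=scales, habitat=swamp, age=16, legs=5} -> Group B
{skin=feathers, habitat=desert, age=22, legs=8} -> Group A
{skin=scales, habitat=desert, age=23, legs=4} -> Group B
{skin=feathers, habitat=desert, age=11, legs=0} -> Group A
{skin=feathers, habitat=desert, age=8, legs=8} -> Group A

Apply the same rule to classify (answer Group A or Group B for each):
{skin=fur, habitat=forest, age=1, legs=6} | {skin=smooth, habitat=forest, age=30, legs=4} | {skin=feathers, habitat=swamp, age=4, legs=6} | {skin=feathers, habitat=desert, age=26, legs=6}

Group B, Group B, Group B, Group A

Every 'Group A' example satisfies: habitat is desert AND age ≠ 23. None of the 'Group B' examples do.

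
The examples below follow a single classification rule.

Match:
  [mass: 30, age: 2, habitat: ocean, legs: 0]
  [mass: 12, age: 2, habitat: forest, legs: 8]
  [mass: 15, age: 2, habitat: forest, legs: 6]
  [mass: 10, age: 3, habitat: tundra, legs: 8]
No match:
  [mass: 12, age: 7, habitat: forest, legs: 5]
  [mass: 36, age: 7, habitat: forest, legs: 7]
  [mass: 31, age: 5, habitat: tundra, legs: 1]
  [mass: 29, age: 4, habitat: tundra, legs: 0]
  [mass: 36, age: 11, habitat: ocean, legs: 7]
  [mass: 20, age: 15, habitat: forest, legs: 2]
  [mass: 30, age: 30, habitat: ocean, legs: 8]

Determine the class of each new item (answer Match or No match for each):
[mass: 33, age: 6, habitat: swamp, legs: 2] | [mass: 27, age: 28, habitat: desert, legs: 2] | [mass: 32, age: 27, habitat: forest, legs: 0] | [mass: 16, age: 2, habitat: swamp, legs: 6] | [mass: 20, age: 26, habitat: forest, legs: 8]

No match, No match, No match, Match, No match

The classifier is using: age ≤ 3.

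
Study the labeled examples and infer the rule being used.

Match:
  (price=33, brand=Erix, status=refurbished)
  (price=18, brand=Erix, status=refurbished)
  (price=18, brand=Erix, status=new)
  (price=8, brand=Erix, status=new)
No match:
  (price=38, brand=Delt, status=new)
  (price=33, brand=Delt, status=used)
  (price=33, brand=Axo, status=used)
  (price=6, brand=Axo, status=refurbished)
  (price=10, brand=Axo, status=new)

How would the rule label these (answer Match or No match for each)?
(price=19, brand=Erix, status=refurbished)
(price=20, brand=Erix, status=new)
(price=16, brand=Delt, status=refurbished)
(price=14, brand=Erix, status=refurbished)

Match, Match, No match, Match

The distinguishing property — brand is Erix — holds for all the 'Match' cases and none of the 'No match' cases.
(price=19, brand=Erix, status=refurbished): brand is Erix — fits, so Match.
(price=20, brand=Erix, status=new): brand is Erix — fits, so Match.
(price=16, brand=Delt, status=refurbished): brand is Delt — does not satisfy this, so No match.
(price=14, brand=Erix, status=refurbished): brand is Erix — fits, so Match.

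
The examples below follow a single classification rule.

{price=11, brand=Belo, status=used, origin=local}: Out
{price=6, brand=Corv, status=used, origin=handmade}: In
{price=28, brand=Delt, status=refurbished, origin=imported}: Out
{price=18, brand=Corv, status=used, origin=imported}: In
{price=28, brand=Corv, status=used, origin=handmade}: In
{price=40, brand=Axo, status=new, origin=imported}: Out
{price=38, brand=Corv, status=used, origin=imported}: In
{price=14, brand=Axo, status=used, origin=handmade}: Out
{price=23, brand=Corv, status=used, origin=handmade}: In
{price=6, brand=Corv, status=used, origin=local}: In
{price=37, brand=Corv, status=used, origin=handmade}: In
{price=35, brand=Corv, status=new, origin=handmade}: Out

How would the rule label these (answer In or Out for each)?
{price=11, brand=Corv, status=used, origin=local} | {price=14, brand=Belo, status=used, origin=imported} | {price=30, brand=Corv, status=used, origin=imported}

The distinguishing property — brand is Corv AND status is used — holds for all the 'In' cases and none of the 'Out' cases.
{price=11, brand=Corv, status=used, origin=local}: brand is Corv, status is used, satisfies this → In.
{price=14, brand=Belo, status=used, origin=imported}: brand is Belo, status is used, does not pass → Out.
{price=30, brand=Corv, status=used, origin=imported}: brand is Corv, status is used, satisfies this → In.

In, Out, In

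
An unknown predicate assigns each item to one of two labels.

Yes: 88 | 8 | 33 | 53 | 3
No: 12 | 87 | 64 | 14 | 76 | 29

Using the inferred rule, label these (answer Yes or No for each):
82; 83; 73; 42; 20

No, Yes, Yes, No, No

The common property of the 'Yes' items is: ≡ 3 (mod 5). No 'No' item has it.
82: 82 mod 5 = 2 — does not pass, so No.
83: 83 mod 5 = 3 — qualifies, so Yes.
73: 73 mod 5 = 3 — qualifies, so Yes.
42: 42 mod 5 = 2 — does not pass, so No.
20: 20 mod 5 = 0 — does not pass, so No.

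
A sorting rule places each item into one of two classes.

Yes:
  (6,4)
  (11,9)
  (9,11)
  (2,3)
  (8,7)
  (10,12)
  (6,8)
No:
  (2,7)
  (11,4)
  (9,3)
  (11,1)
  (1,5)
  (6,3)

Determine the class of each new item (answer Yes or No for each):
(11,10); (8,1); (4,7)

Yes, No, No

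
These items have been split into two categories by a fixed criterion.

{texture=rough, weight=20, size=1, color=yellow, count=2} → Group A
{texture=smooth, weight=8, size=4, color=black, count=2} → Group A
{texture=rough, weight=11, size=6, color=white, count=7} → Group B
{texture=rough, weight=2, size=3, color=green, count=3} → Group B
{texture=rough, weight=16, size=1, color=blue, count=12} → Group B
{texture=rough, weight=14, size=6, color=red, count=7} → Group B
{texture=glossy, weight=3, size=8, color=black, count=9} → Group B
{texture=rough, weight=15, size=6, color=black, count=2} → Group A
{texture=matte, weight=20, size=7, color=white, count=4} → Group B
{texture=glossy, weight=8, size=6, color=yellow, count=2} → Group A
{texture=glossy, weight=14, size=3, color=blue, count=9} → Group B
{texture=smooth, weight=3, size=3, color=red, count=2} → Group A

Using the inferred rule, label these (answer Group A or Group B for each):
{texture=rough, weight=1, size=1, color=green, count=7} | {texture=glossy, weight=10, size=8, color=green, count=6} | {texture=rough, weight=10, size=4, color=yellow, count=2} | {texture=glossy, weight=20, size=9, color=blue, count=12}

Rule: count = 2. This holds for each 'Group A' example and fails for each 'Group B' one.
{texture=rough, weight=1, size=1, color=green, count=7}: count = 7, does not pass → Group B.
{texture=glossy, weight=10, size=8, color=green, count=6}: count = 6, does not pass → Group B.
{texture=rough, weight=10, size=4, color=yellow, count=2}: count = 2, qualifies → Group A.
{texture=glossy, weight=20, size=9, color=blue, count=12}: count = 12, does not pass → Group B.

Group B, Group B, Group A, Group B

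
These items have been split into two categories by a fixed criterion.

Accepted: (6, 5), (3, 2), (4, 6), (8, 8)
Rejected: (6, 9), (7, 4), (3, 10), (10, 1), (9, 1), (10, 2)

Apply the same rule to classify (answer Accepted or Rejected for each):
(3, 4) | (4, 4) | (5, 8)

Accepted, Accepted, Rejected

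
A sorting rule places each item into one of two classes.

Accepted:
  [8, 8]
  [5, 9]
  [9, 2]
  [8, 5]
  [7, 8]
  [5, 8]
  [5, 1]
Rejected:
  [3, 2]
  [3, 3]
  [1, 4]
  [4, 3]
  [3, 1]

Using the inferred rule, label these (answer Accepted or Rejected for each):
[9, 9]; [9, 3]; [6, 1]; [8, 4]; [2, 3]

Accepted, Accepted, Accepted, Accepted, Rejected

The distinguishing property — first ≥ 5 — holds for all the 'Accepted' cases and none of the 'Rejected' cases.
[9, 9]: first 9 — meets the rule, so Accepted. [9, 3]: first 9 — meets the rule, so Accepted. [6, 1]: first 6 — meets the rule, so Accepted. [8, 4]: first 8 — meets the rule, so Accepted. [2, 3]: first 2 — does not pass, so Rejected.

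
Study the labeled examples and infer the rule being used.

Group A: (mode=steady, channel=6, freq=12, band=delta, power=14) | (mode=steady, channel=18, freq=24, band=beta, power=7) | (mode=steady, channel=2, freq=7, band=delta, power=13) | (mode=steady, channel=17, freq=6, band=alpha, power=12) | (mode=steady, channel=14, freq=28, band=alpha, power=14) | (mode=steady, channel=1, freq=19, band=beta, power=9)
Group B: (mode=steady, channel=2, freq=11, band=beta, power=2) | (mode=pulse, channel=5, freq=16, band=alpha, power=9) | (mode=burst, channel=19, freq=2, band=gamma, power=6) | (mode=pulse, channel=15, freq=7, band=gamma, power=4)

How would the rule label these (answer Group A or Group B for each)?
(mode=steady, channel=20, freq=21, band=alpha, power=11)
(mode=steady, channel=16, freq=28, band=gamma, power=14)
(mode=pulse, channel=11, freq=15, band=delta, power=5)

A rule that fits every label: mode is steady AND power ≥ 4 — true of each 'Group A' example, false of each 'Group B' one.
Group A: (mode=steady, channel=20, freq=21, band=alpha, power=11), since mode is steady, power = 11. Group A: (mode=steady, channel=16, freq=28, band=gamma, power=14), since mode is steady, power = 14. Group B: (mode=pulse, channel=11, freq=15, band=delta, power=5), since mode is pulse, power = 5.

Group A, Group A, Group B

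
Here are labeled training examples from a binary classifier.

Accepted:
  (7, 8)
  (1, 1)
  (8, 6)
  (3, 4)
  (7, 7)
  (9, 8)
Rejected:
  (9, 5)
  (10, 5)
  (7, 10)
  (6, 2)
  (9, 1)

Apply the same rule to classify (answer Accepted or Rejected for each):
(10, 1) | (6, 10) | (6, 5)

Rejected, Rejected, Accepted

One predicate separates the groups cleanly: |first − second| ≤ 2.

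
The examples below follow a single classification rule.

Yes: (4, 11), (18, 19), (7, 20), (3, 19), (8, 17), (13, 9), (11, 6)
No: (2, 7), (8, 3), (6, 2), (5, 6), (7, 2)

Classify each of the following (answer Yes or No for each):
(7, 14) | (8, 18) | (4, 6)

All 'Yes' examples share one property — sum ≥ 15 — and every 'No' example lacks it.

Yes, Yes, No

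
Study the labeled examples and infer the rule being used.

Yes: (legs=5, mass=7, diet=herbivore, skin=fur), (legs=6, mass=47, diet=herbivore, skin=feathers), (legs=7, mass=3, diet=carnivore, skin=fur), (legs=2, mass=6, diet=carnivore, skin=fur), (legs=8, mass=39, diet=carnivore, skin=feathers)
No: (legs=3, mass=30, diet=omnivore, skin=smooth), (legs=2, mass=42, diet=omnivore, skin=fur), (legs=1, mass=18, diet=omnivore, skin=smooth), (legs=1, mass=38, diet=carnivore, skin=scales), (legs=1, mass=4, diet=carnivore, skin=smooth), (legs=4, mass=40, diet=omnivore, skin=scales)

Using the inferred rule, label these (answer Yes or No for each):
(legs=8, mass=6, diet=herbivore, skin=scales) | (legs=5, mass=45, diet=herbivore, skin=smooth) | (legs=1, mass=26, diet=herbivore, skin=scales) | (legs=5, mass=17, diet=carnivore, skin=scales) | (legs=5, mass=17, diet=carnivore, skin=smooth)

Yes, Yes, No, Yes, Yes

The common property of the 'Yes' items is: mass = 6 OR legs ≥ 5. No 'No' item has it.
(legs=8, mass=6, diet=herbivore, skin=scales) — mass = 6, legs = 8, hence Yes. (legs=5, mass=45, diet=herbivore, skin=smooth) — mass = 45, legs = 5, hence Yes. (legs=1, mass=26, diet=herbivore, skin=scales) — mass = 26, legs = 1, hence No. (legs=5, mass=17, diet=carnivore, skin=scales) — mass = 17, legs = 5, hence Yes. (legs=5, mass=17, diet=carnivore, skin=smooth) — mass = 17, legs = 5, hence Yes.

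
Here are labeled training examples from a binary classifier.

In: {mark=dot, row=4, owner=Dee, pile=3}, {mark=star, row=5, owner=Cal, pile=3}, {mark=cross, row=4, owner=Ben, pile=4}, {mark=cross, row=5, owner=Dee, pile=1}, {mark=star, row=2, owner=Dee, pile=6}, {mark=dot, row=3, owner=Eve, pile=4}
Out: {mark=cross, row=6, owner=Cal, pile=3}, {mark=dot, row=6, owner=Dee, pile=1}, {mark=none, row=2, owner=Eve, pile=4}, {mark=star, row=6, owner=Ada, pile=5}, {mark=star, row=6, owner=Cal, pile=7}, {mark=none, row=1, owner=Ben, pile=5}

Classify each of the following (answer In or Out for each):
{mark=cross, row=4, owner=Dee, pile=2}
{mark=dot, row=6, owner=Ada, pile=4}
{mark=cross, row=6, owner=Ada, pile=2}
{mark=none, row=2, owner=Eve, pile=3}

One predicate separates the groups cleanly: mark is not none AND row ≤ 5.
In: {mark=cross, row=4, owner=Dee, pile=2}, since mark is cross, row = 4.
Out: {mark=dot, row=6, owner=Ada, pile=4}, since mark is dot, row = 6.
Out: {mark=cross, row=6, owner=Ada, pile=2}, since mark is cross, row = 6.
Out: {mark=none, row=2, owner=Eve, pile=3}, since mark is none, row = 2.

In, Out, Out, Out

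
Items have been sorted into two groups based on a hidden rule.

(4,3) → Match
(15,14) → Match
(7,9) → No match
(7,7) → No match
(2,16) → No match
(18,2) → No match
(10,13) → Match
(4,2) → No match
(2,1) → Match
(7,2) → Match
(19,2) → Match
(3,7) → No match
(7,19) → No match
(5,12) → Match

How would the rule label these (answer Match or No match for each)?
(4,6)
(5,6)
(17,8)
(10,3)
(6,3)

No match, Match, Match, Match, Match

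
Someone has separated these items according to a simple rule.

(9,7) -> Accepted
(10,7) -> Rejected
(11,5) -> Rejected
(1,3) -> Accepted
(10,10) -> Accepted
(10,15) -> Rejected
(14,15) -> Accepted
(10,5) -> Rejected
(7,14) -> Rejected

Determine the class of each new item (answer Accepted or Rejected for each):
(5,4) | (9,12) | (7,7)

Accepted, Rejected, Accepted

All 'Accepted' examples share one property — |first − second| ≤ 2 — and every 'Rejected' example lacks it.
(5,4): |5−4| = 1, checks out → Accepted.
(9,12): |9−12| = 3, doesn't match → Rejected.
(7,7): |7−7| = 0, checks out → Accepted.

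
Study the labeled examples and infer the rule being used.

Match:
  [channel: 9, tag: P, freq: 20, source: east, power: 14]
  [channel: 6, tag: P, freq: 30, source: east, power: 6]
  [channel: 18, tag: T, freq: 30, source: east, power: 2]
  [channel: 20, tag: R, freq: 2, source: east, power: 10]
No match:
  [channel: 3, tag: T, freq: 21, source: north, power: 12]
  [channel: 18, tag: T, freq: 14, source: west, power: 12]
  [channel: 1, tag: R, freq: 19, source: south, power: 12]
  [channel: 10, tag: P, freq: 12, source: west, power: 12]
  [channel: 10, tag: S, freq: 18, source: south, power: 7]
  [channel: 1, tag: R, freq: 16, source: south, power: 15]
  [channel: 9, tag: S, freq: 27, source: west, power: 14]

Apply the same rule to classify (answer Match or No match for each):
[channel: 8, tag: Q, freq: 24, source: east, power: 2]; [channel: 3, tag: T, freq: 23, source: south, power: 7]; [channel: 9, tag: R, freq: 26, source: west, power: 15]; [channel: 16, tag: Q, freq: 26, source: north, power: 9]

Match, No match, No match, No match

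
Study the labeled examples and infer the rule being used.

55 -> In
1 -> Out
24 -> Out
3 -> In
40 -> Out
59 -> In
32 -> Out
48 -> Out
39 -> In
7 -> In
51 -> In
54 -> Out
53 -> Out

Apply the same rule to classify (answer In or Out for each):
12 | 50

Out, Out

Every 'In' example satisfies: ≡ 3 (mod 4). None of the 'Out' examples do.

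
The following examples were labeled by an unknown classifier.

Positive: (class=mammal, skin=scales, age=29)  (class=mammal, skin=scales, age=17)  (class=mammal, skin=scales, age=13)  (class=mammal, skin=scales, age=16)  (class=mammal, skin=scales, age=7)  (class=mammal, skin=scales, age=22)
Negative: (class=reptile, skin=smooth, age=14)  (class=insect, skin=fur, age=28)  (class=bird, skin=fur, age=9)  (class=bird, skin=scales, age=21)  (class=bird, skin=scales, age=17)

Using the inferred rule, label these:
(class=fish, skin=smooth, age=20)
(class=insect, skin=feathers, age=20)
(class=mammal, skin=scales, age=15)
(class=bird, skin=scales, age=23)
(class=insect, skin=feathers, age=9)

Negative, Negative, Positive, Negative, Negative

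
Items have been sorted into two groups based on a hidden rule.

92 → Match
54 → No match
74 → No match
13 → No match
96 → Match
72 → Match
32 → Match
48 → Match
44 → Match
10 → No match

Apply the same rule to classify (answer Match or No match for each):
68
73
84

Match, No match, Match

'Match' ⟺ multiple of 4.
68 — 68 = 4·17, hence Match. 73 — 73 = 4·18 + 1, hence No match. 84 — 84 = 4·21, hence Match.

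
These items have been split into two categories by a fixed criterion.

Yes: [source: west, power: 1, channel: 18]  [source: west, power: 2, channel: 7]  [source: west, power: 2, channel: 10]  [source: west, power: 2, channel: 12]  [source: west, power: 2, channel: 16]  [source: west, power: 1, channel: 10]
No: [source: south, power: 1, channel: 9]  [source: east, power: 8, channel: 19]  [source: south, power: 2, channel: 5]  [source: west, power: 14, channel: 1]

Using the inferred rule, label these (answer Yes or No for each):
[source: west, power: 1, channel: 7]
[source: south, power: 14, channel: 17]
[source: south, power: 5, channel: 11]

Yes, No, No

The pattern is that an item is 'Yes' exactly when: source is west AND power ≤ 2.
Yes: [source: west, power: 1, channel: 7], since source is west, power = 1. No: [source: south, power: 14, channel: 17], since source is south, power = 14. No: [source: south, power: 5, channel: 11], since source is south, power = 5.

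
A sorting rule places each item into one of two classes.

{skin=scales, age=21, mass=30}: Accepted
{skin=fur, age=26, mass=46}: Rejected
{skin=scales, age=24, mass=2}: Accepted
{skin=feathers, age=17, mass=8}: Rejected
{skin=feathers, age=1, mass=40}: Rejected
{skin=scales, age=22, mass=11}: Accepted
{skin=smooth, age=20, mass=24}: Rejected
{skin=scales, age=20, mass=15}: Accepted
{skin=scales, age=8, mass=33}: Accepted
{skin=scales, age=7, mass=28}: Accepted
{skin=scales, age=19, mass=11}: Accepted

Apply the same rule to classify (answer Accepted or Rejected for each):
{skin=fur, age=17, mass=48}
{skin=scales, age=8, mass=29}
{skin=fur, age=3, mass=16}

Rejected, Accepted, Rejected

One predicate separates the groups cleanly: skin is scales.
{skin=fur, age=17, mass=48} — skin is fur, hence Rejected.
{skin=scales, age=8, mass=29} — skin is scales, hence Accepted.
{skin=fur, age=3, mass=16} — skin is fur, hence Rejected.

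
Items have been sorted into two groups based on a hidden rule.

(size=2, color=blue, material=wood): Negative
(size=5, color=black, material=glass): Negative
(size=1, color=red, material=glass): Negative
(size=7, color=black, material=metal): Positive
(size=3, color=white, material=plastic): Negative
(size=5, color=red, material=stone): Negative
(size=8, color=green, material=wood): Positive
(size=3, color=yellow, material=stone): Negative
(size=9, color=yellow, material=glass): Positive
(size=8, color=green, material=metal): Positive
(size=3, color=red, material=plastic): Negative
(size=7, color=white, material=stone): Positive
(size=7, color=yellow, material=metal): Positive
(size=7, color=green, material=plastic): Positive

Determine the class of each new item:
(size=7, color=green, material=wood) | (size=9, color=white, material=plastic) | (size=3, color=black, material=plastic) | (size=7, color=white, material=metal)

Positive, Positive, Negative, Positive

The distinguishing property — size ≥ 7 — holds for all the 'Positive' cases and none of the 'Negative' cases.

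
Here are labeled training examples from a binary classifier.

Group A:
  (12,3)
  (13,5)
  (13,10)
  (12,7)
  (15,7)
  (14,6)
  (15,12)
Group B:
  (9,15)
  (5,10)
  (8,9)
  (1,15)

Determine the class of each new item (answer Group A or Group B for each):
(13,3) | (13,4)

Group A, Group A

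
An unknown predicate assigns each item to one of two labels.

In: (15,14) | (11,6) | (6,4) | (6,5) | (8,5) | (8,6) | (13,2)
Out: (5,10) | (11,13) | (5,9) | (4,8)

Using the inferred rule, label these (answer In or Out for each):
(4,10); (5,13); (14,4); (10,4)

Out, Out, In, In

The simplest hypothesis consistent with all the labels is: first > second.
(4,10): 4 < 10 — doesn't match, so Out.
(5,13): 5 < 13 — doesn't match, so Out.
(14,4): 14 > 4 — checks out, so In.
(10,4): 10 > 4 — checks out, so In.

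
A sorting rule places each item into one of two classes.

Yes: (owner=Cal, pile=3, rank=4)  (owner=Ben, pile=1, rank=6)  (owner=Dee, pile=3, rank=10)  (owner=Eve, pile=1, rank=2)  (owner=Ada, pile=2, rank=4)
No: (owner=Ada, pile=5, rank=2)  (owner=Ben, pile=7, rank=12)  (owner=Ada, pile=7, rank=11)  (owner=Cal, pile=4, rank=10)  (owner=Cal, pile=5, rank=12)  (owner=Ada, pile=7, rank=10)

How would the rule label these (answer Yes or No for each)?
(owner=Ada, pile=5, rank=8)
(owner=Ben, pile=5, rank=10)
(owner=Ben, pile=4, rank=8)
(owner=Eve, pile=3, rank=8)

No, No, No, Yes

A rule that fits every label: pile ≤ 3 — true of each 'Yes' example, false of each 'No' one.
(owner=Ada, pile=5, rank=8): No (pile = 5).
(owner=Ben, pile=5, rank=10): No (pile = 5).
(owner=Ben, pile=4, rank=8): No (pile = 4).
(owner=Eve, pile=3, rank=8): Yes (pile = 3).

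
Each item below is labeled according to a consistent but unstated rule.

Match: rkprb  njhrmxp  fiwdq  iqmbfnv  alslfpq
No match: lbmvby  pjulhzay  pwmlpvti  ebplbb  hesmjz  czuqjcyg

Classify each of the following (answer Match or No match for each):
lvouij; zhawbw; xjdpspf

No match, No match, Match

One predicate separates the groups cleanly: odd length.
lvouij — length 6, hence No match. zhawbw — length 6, hence No match. xjdpspf — length 7, hence Match.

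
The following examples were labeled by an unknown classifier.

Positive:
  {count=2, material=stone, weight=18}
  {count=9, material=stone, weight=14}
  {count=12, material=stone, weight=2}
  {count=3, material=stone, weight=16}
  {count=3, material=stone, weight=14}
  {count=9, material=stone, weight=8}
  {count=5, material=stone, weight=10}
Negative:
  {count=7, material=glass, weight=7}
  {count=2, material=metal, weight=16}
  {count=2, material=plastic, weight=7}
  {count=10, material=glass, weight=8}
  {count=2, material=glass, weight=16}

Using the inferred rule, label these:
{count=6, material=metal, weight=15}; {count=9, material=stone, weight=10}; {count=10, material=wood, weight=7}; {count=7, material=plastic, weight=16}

The common property of the 'Positive' items is: material is stone. No 'Negative' item has it.

Negative, Positive, Negative, Negative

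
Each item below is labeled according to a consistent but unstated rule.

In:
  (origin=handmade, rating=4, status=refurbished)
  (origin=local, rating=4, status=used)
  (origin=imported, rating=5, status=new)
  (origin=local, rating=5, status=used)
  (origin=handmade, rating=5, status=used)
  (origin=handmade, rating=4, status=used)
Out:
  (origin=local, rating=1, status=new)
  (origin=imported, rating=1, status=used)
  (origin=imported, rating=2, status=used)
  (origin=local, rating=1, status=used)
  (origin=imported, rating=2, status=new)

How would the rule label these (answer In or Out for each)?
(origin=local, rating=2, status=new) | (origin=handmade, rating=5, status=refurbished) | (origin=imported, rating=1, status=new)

The common property of the 'In' items is: rating ≥ 4. No 'Out' item has it.

Out, In, Out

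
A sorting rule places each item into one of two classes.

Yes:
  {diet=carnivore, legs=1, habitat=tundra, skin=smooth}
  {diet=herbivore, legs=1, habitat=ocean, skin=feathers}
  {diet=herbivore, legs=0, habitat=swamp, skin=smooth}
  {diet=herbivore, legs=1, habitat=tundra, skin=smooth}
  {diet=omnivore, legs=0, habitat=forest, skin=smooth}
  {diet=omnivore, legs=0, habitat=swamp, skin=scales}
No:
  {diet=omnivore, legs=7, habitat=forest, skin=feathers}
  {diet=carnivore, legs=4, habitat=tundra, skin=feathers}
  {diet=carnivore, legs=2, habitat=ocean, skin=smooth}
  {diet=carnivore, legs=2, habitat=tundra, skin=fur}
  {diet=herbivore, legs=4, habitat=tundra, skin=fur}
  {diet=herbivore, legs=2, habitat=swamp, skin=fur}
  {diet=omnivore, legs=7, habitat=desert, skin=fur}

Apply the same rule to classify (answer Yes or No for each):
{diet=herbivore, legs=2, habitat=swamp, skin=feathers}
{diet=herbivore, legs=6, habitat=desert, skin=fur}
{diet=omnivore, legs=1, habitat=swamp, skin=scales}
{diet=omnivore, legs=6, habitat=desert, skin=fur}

No, No, Yes, No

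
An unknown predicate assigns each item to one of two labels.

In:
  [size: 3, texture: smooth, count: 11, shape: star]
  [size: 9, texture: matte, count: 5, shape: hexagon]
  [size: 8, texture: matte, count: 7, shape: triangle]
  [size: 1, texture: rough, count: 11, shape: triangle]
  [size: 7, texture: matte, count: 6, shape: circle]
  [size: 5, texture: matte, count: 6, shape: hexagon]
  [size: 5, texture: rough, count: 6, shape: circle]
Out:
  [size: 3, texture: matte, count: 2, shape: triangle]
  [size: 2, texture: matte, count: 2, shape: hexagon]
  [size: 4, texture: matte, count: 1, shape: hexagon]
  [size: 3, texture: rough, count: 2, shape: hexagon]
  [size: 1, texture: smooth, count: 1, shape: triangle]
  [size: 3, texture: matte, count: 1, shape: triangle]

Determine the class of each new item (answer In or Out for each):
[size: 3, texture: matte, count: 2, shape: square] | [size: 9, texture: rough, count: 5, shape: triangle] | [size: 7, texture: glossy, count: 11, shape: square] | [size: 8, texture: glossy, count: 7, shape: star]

The rule appears to be: count ≥ 5.

Out, In, In, In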